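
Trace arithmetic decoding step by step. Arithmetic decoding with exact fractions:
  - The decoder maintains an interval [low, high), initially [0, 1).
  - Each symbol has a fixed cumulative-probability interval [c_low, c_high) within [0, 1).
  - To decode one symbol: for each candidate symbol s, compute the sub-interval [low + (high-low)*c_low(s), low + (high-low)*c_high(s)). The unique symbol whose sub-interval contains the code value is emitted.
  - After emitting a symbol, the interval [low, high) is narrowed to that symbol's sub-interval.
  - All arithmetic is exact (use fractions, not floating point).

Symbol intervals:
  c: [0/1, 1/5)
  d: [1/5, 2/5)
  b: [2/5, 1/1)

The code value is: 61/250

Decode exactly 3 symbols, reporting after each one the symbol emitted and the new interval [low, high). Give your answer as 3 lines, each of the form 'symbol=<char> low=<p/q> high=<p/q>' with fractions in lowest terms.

Step 1: interval [0/1, 1/1), width = 1/1 - 0/1 = 1/1
  'c': [0/1 + 1/1*0/1, 0/1 + 1/1*1/5) = [0/1, 1/5)
  'd': [0/1 + 1/1*1/5, 0/1 + 1/1*2/5) = [1/5, 2/5) <- contains code 61/250
  'b': [0/1 + 1/1*2/5, 0/1 + 1/1*1/1) = [2/5, 1/1)
  emit 'd', narrow to [1/5, 2/5)
Step 2: interval [1/5, 2/5), width = 2/5 - 1/5 = 1/5
  'c': [1/5 + 1/5*0/1, 1/5 + 1/5*1/5) = [1/5, 6/25)
  'd': [1/5 + 1/5*1/5, 1/5 + 1/5*2/5) = [6/25, 7/25) <- contains code 61/250
  'b': [1/5 + 1/5*2/5, 1/5 + 1/5*1/1) = [7/25, 2/5)
  emit 'd', narrow to [6/25, 7/25)
Step 3: interval [6/25, 7/25), width = 7/25 - 6/25 = 1/25
  'c': [6/25 + 1/25*0/1, 6/25 + 1/25*1/5) = [6/25, 31/125) <- contains code 61/250
  'd': [6/25 + 1/25*1/5, 6/25 + 1/25*2/5) = [31/125, 32/125)
  'b': [6/25 + 1/25*2/5, 6/25 + 1/25*1/1) = [32/125, 7/25)
  emit 'c', narrow to [6/25, 31/125)

Answer: symbol=d low=1/5 high=2/5
symbol=d low=6/25 high=7/25
symbol=c low=6/25 high=31/125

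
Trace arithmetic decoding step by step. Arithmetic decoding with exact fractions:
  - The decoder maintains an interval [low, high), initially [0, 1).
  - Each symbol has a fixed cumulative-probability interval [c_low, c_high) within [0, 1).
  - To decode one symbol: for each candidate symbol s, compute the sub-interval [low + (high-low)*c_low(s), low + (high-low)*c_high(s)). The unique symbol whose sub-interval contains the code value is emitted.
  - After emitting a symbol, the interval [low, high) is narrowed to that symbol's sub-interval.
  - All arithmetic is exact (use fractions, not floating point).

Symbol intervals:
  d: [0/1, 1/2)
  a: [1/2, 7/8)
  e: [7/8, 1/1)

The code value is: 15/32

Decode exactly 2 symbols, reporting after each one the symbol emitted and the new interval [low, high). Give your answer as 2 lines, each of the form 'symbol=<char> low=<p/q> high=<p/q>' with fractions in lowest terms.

Step 1: interval [0/1, 1/1), width = 1/1 - 0/1 = 1/1
  'd': [0/1 + 1/1*0/1, 0/1 + 1/1*1/2) = [0/1, 1/2) <- contains code 15/32
  'a': [0/1 + 1/1*1/2, 0/1 + 1/1*7/8) = [1/2, 7/8)
  'e': [0/1 + 1/1*7/8, 0/1 + 1/1*1/1) = [7/8, 1/1)
  emit 'd', narrow to [0/1, 1/2)
Step 2: interval [0/1, 1/2), width = 1/2 - 0/1 = 1/2
  'd': [0/1 + 1/2*0/1, 0/1 + 1/2*1/2) = [0/1, 1/4)
  'a': [0/1 + 1/2*1/2, 0/1 + 1/2*7/8) = [1/4, 7/16)
  'e': [0/1 + 1/2*7/8, 0/1 + 1/2*1/1) = [7/16, 1/2) <- contains code 15/32
  emit 'e', narrow to [7/16, 1/2)

Answer: symbol=d low=0/1 high=1/2
symbol=e low=7/16 high=1/2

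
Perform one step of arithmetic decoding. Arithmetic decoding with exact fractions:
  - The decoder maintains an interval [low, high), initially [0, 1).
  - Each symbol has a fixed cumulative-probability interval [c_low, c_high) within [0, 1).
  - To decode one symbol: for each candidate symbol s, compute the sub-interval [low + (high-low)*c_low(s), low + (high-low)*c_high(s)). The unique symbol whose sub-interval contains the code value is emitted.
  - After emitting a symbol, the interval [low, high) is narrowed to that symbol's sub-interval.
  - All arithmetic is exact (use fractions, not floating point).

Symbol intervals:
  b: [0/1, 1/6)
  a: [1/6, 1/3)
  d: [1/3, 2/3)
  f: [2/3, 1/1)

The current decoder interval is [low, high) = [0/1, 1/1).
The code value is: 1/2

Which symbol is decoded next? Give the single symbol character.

Interval width = high − low = 1/1 − 0/1 = 1/1
Scaled code = (code − low) / width = (1/2 − 0/1) / 1/1 = 1/2
  b: [0/1, 1/6) 
  a: [1/6, 1/3) 
  d: [1/3, 2/3) ← scaled code falls here ✓
  f: [2/3, 1/1) 

Answer: d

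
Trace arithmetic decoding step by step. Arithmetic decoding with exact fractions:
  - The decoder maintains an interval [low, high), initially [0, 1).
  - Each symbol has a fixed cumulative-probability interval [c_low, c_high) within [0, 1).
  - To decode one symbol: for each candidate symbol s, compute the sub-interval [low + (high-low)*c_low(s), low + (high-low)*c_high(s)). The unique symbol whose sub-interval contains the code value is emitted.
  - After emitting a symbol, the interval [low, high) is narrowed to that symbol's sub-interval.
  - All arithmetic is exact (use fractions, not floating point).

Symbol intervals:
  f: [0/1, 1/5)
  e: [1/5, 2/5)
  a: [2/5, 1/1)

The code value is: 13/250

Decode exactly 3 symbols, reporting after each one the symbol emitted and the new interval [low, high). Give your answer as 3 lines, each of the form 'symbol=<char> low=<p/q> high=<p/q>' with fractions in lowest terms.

Answer: symbol=f low=0/1 high=1/5
symbol=e low=1/25 high=2/25
symbol=e low=6/125 high=7/125

Derivation:
Step 1: interval [0/1, 1/1), width = 1/1 - 0/1 = 1/1
  'f': [0/1 + 1/1*0/1, 0/1 + 1/1*1/5) = [0/1, 1/5) <- contains code 13/250
  'e': [0/1 + 1/1*1/5, 0/1 + 1/1*2/5) = [1/5, 2/5)
  'a': [0/1 + 1/1*2/5, 0/1 + 1/1*1/1) = [2/5, 1/1)
  emit 'f', narrow to [0/1, 1/5)
Step 2: interval [0/1, 1/5), width = 1/5 - 0/1 = 1/5
  'f': [0/1 + 1/5*0/1, 0/1 + 1/5*1/5) = [0/1, 1/25)
  'e': [0/1 + 1/5*1/5, 0/1 + 1/5*2/5) = [1/25, 2/25) <- contains code 13/250
  'a': [0/1 + 1/5*2/5, 0/1 + 1/5*1/1) = [2/25, 1/5)
  emit 'e', narrow to [1/25, 2/25)
Step 3: interval [1/25, 2/25), width = 2/25 - 1/25 = 1/25
  'f': [1/25 + 1/25*0/1, 1/25 + 1/25*1/5) = [1/25, 6/125)
  'e': [1/25 + 1/25*1/5, 1/25 + 1/25*2/5) = [6/125, 7/125) <- contains code 13/250
  'a': [1/25 + 1/25*2/5, 1/25 + 1/25*1/1) = [7/125, 2/25)
  emit 'e', narrow to [6/125, 7/125)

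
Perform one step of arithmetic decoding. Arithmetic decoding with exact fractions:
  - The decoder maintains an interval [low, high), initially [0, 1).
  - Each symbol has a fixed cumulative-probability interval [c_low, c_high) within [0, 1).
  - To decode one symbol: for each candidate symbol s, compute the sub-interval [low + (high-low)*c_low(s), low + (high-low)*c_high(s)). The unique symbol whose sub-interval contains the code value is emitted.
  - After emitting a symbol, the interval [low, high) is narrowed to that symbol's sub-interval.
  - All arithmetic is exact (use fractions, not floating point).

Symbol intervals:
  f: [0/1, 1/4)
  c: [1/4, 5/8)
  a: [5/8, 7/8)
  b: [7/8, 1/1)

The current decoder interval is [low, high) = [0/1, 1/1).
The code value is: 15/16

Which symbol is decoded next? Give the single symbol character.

Answer: b

Derivation:
Interval width = high − low = 1/1 − 0/1 = 1/1
Scaled code = (code − low) / width = (15/16 − 0/1) / 1/1 = 15/16
  f: [0/1, 1/4) 
  c: [1/4, 5/8) 
  a: [5/8, 7/8) 
  b: [7/8, 1/1) ← scaled code falls here ✓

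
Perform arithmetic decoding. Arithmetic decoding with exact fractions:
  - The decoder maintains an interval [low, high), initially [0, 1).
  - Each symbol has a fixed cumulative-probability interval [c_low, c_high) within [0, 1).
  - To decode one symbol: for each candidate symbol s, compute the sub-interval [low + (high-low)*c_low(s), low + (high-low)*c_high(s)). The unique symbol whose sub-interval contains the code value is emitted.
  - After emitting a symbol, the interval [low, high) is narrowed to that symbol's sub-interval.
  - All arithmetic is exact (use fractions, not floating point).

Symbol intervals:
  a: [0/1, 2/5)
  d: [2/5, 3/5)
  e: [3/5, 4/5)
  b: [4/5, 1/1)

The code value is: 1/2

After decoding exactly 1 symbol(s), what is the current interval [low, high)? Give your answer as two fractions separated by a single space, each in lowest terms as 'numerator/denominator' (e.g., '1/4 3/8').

Answer: 2/5 3/5

Derivation:
Step 1: interval [0/1, 1/1), width = 1/1 - 0/1 = 1/1
  'a': [0/1 + 1/1*0/1, 0/1 + 1/1*2/5) = [0/1, 2/5)
  'd': [0/1 + 1/1*2/5, 0/1 + 1/1*3/5) = [2/5, 3/5) <- contains code 1/2
  'e': [0/1 + 1/1*3/5, 0/1 + 1/1*4/5) = [3/5, 4/5)
  'b': [0/1 + 1/1*4/5, 0/1 + 1/1*1/1) = [4/5, 1/1)
  emit 'd', narrow to [2/5, 3/5)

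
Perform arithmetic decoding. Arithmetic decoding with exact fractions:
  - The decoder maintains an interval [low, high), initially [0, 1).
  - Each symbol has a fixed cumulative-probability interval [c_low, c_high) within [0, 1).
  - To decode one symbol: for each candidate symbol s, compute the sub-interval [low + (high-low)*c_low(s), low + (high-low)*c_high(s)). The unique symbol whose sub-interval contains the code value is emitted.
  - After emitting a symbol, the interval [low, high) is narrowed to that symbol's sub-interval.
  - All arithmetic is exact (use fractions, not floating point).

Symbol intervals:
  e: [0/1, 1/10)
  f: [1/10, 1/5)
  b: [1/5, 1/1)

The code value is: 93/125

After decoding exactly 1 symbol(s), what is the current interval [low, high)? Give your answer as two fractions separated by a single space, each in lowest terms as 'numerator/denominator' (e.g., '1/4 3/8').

Answer: 1/5 1/1

Derivation:
Step 1: interval [0/1, 1/1), width = 1/1 - 0/1 = 1/1
  'e': [0/1 + 1/1*0/1, 0/1 + 1/1*1/10) = [0/1, 1/10)
  'f': [0/1 + 1/1*1/10, 0/1 + 1/1*1/5) = [1/10, 1/5)
  'b': [0/1 + 1/1*1/5, 0/1 + 1/1*1/1) = [1/5, 1/1) <- contains code 93/125
  emit 'b', narrow to [1/5, 1/1)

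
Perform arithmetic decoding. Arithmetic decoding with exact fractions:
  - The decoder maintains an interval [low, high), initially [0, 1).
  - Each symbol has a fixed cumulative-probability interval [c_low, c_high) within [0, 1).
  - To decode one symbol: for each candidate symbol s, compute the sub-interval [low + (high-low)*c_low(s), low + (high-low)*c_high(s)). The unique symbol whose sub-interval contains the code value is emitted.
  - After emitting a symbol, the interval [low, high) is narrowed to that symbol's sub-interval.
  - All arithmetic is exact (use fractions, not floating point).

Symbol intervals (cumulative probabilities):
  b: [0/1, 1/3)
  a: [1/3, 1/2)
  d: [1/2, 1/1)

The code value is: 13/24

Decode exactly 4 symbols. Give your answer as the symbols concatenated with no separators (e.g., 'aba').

Step 1: interval [0/1, 1/1), width = 1/1 - 0/1 = 1/1
  'b': [0/1 + 1/1*0/1, 0/1 + 1/1*1/3) = [0/1, 1/3)
  'a': [0/1 + 1/1*1/3, 0/1 + 1/1*1/2) = [1/3, 1/2)
  'd': [0/1 + 1/1*1/2, 0/1 + 1/1*1/1) = [1/2, 1/1) <- contains code 13/24
  emit 'd', narrow to [1/2, 1/1)
Step 2: interval [1/2, 1/1), width = 1/1 - 1/2 = 1/2
  'b': [1/2 + 1/2*0/1, 1/2 + 1/2*1/3) = [1/2, 2/3) <- contains code 13/24
  'a': [1/2 + 1/2*1/3, 1/2 + 1/2*1/2) = [2/3, 3/4)
  'd': [1/2 + 1/2*1/2, 1/2 + 1/2*1/1) = [3/4, 1/1)
  emit 'b', narrow to [1/2, 2/3)
Step 3: interval [1/2, 2/3), width = 2/3 - 1/2 = 1/6
  'b': [1/2 + 1/6*0/1, 1/2 + 1/6*1/3) = [1/2, 5/9) <- contains code 13/24
  'a': [1/2 + 1/6*1/3, 1/2 + 1/6*1/2) = [5/9, 7/12)
  'd': [1/2 + 1/6*1/2, 1/2 + 1/6*1/1) = [7/12, 2/3)
  emit 'b', narrow to [1/2, 5/9)
Step 4: interval [1/2, 5/9), width = 5/9 - 1/2 = 1/18
  'b': [1/2 + 1/18*0/1, 1/2 + 1/18*1/3) = [1/2, 14/27)
  'a': [1/2 + 1/18*1/3, 1/2 + 1/18*1/2) = [14/27, 19/36)
  'd': [1/2 + 1/18*1/2, 1/2 + 1/18*1/1) = [19/36, 5/9) <- contains code 13/24
  emit 'd', narrow to [19/36, 5/9)

Answer: dbbd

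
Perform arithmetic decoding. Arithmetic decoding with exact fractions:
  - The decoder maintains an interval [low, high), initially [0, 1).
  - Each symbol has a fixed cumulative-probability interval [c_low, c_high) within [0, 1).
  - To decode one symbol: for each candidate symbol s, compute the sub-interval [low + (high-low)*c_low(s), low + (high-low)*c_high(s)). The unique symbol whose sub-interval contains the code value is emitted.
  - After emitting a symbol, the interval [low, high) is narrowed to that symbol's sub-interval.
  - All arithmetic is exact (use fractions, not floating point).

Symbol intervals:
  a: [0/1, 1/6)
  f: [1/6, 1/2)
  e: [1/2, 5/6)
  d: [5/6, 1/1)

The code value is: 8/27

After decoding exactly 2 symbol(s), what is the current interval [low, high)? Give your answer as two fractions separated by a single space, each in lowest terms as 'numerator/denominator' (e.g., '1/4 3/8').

Answer: 2/9 1/3

Derivation:
Step 1: interval [0/1, 1/1), width = 1/1 - 0/1 = 1/1
  'a': [0/1 + 1/1*0/1, 0/1 + 1/1*1/6) = [0/1, 1/6)
  'f': [0/1 + 1/1*1/6, 0/1 + 1/1*1/2) = [1/6, 1/2) <- contains code 8/27
  'e': [0/1 + 1/1*1/2, 0/1 + 1/1*5/6) = [1/2, 5/6)
  'd': [0/1 + 1/1*5/6, 0/1 + 1/1*1/1) = [5/6, 1/1)
  emit 'f', narrow to [1/6, 1/2)
Step 2: interval [1/6, 1/2), width = 1/2 - 1/6 = 1/3
  'a': [1/6 + 1/3*0/1, 1/6 + 1/3*1/6) = [1/6, 2/9)
  'f': [1/6 + 1/3*1/6, 1/6 + 1/3*1/2) = [2/9, 1/3) <- contains code 8/27
  'e': [1/6 + 1/3*1/2, 1/6 + 1/3*5/6) = [1/3, 4/9)
  'd': [1/6 + 1/3*5/6, 1/6 + 1/3*1/1) = [4/9, 1/2)
  emit 'f', narrow to [2/9, 1/3)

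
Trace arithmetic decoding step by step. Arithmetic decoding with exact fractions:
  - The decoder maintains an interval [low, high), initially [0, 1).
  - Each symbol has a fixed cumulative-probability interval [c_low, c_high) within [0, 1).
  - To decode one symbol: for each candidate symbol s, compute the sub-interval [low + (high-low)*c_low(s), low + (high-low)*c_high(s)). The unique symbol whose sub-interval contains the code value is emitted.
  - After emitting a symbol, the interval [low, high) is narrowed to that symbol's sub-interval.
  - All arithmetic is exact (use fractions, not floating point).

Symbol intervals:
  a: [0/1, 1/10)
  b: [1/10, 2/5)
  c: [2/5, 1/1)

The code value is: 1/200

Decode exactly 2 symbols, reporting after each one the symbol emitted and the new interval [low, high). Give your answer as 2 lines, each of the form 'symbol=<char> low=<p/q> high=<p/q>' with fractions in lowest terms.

Answer: symbol=a low=0/1 high=1/10
symbol=a low=0/1 high=1/100

Derivation:
Step 1: interval [0/1, 1/1), width = 1/1 - 0/1 = 1/1
  'a': [0/1 + 1/1*0/1, 0/1 + 1/1*1/10) = [0/1, 1/10) <- contains code 1/200
  'b': [0/1 + 1/1*1/10, 0/1 + 1/1*2/5) = [1/10, 2/5)
  'c': [0/1 + 1/1*2/5, 0/1 + 1/1*1/1) = [2/5, 1/1)
  emit 'a', narrow to [0/1, 1/10)
Step 2: interval [0/1, 1/10), width = 1/10 - 0/1 = 1/10
  'a': [0/1 + 1/10*0/1, 0/1 + 1/10*1/10) = [0/1, 1/100) <- contains code 1/200
  'b': [0/1 + 1/10*1/10, 0/1 + 1/10*2/5) = [1/100, 1/25)
  'c': [0/1 + 1/10*2/5, 0/1 + 1/10*1/1) = [1/25, 1/10)
  emit 'a', narrow to [0/1, 1/100)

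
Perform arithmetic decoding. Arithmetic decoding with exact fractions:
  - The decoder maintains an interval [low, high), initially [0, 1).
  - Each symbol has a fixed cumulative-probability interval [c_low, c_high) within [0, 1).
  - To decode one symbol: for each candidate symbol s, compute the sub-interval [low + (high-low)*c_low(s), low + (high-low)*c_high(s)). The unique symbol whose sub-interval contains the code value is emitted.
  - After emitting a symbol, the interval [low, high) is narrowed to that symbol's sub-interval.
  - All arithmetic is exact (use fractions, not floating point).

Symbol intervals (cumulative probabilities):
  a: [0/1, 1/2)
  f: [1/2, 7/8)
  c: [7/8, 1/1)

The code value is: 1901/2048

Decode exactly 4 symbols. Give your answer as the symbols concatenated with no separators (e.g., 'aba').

Answer: cafc

Derivation:
Step 1: interval [0/1, 1/1), width = 1/1 - 0/1 = 1/1
  'a': [0/1 + 1/1*0/1, 0/1 + 1/1*1/2) = [0/1, 1/2)
  'f': [0/1 + 1/1*1/2, 0/1 + 1/1*7/8) = [1/2, 7/8)
  'c': [0/1 + 1/1*7/8, 0/1 + 1/1*1/1) = [7/8, 1/1) <- contains code 1901/2048
  emit 'c', narrow to [7/8, 1/1)
Step 2: interval [7/8, 1/1), width = 1/1 - 7/8 = 1/8
  'a': [7/8 + 1/8*0/1, 7/8 + 1/8*1/2) = [7/8, 15/16) <- contains code 1901/2048
  'f': [7/8 + 1/8*1/2, 7/8 + 1/8*7/8) = [15/16, 63/64)
  'c': [7/8 + 1/8*7/8, 7/8 + 1/8*1/1) = [63/64, 1/1)
  emit 'a', narrow to [7/8, 15/16)
Step 3: interval [7/8, 15/16), width = 15/16 - 7/8 = 1/16
  'a': [7/8 + 1/16*0/1, 7/8 + 1/16*1/2) = [7/8, 29/32)
  'f': [7/8 + 1/16*1/2, 7/8 + 1/16*7/8) = [29/32, 119/128) <- contains code 1901/2048
  'c': [7/8 + 1/16*7/8, 7/8 + 1/16*1/1) = [119/128, 15/16)
  emit 'f', narrow to [29/32, 119/128)
Step 4: interval [29/32, 119/128), width = 119/128 - 29/32 = 3/128
  'a': [29/32 + 3/128*0/1, 29/32 + 3/128*1/2) = [29/32, 235/256)
  'f': [29/32 + 3/128*1/2, 29/32 + 3/128*7/8) = [235/256, 949/1024)
  'c': [29/32 + 3/128*7/8, 29/32 + 3/128*1/1) = [949/1024, 119/128) <- contains code 1901/2048
  emit 'c', narrow to [949/1024, 119/128)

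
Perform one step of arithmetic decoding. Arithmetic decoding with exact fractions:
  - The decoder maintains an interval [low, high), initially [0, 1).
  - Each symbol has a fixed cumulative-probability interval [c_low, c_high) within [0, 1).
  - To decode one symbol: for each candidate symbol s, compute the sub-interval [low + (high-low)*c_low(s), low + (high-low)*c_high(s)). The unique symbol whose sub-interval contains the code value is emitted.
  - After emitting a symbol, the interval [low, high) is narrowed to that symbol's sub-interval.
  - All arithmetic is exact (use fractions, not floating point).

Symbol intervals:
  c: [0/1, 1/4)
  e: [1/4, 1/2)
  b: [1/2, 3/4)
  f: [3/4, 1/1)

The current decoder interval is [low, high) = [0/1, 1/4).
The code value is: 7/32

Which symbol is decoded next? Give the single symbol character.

Answer: f

Derivation:
Interval width = high − low = 1/4 − 0/1 = 1/4
Scaled code = (code − low) / width = (7/32 − 0/1) / 1/4 = 7/8
  c: [0/1, 1/4) 
  e: [1/4, 1/2) 
  b: [1/2, 3/4) 
  f: [3/4, 1/1) ← scaled code falls here ✓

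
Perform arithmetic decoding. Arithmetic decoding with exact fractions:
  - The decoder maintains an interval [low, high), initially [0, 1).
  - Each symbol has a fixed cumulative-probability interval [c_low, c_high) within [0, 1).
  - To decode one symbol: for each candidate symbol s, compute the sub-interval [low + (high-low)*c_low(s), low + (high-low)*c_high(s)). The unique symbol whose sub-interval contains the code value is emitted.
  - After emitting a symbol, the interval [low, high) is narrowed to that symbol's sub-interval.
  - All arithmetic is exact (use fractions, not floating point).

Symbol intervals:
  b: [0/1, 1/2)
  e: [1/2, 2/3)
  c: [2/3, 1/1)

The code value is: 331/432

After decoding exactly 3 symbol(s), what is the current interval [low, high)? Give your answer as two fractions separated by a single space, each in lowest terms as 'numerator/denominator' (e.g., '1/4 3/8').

Step 1: interval [0/1, 1/1), width = 1/1 - 0/1 = 1/1
  'b': [0/1 + 1/1*0/1, 0/1 + 1/1*1/2) = [0/1, 1/2)
  'e': [0/1 + 1/1*1/2, 0/1 + 1/1*2/3) = [1/2, 2/3)
  'c': [0/1 + 1/1*2/3, 0/1 + 1/1*1/1) = [2/3, 1/1) <- contains code 331/432
  emit 'c', narrow to [2/3, 1/1)
Step 2: interval [2/3, 1/1), width = 1/1 - 2/3 = 1/3
  'b': [2/3 + 1/3*0/1, 2/3 + 1/3*1/2) = [2/3, 5/6) <- contains code 331/432
  'e': [2/3 + 1/3*1/2, 2/3 + 1/3*2/3) = [5/6, 8/9)
  'c': [2/3 + 1/3*2/3, 2/3 + 1/3*1/1) = [8/9, 1/1)
  emit 'b', narrow to [2/3, 5/6)
Step 3: interval [2/3, 5/6), width = 5/6 - 2/3 = 1/6
  'b': [2/3 + 1/6*0/1, 2/3 + 1/6*1/2) = [2/3, 3/4)
  'e': [2/3 + 1/6*1/2, 2/3 + 1/6*2/3) = [3/4, 7/9) <- contains code 331/432
  'c': [2/3 + 1/6*2/3, 2/3 + 1/6*1/1) = [7/9, 5/6)
  emit 'e', narrow to [3/4, 7/9)

Answer: 3/4 7/9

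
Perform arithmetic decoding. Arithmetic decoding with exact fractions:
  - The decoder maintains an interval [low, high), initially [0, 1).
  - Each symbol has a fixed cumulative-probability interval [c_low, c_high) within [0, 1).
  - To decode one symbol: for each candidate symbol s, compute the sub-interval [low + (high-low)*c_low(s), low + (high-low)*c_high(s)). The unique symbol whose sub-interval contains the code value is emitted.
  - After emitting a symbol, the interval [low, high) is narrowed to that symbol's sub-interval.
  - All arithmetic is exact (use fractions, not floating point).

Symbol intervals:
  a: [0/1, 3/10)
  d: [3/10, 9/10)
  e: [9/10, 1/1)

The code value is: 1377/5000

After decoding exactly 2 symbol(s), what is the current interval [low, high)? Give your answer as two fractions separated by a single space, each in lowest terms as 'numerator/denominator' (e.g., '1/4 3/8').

Answer: 27/100 3/10

Derivation:
Step 1: interval [0/1, 1/1), width = 1/1 - 0/1 = 1/1
  'a': [0/1 + 1/1*0/1, 0/1 + 1/1*3/10) = [0/1, 3/10) <- contains code 1377/5000
  'd': [0/1 + 1/1*3/10, 0/1 + 1/1*9/10) = [3/10, 9/10)
  'e': [0/1 + 1/1*9/10, 0/1 + 1/1*1/1) = [9/10, 1/1)
  emit 'a', narrow to [0/1, 3/10)
Step 2: interval [0/1, 3/10), width = 3/10 - 0/1 = 3/10
  'a': [0/1 + 3/10*0/1, 0/1 + 3/10*3/10) = [0/1, 9/100)
  'd': [0/1 + 3/10*3/10, 0/1 + 3/10*9/10) = [9/100, 27/100)
  'e': [0/1 + 3/10*9/10, 0/1 + 3/10*1/1) = [27/100, 3/10) <- contains code 1377/5000
  emit 'e', narrow to [27/100, 3/10)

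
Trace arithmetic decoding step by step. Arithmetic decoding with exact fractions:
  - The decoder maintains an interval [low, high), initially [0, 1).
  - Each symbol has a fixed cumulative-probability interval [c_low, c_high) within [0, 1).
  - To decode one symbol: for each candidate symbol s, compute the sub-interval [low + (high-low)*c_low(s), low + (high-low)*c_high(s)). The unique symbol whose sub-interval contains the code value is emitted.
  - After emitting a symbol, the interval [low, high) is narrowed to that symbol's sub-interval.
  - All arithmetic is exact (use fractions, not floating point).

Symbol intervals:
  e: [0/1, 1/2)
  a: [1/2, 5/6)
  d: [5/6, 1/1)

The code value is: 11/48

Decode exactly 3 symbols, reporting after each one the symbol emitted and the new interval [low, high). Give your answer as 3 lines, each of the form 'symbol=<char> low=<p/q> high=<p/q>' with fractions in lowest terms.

Answer: symbol=e low=0/1 high=1/2
symbol=e low=0/1 high=1/4
symbol=d low=5/24 high=1/4

Derivation:
Step 1: interval [0/1, 1/1), width = 1/1 - 0/1 = 1/1
  'e': [0/1 + 1/1*0/1, 0/1 + 1/1*1/2) = [0/1, 1/2) <- contains code 11/48
  'a': [0/1 + 1/1*1/2, 0/1 + 1/1*5/6) = [1/2, 5/6)
  'd': [0/1 + 1/1*5/6, 0/1 + 1/1*1/1) = [5/6, 1/1)
  emit 'e', narrow to [0/1, 1/2)
Step 2: interval [0/1, 1/2), width = 1/2 - 0/1 = 1/2
  'e': [0/1 + 1/2*0/1, 0/1 + 1/2*1/2) = [0/1, 1/4) <- contains code 11/48
  'a': [0/1 + 1/2*1/2, 0/1 + 1/2*5/6) = [1/4, 5/12)
  'd': [0/1 + 1/2*5/6, 0/1 + 1/2*1/1) = [5/12, 1/2)
  emit 'e', narrow to [0/1, 1/4)
Step 3: interval [0/1, 1/4), width = 1/4 - 0/1 = 1/4
  'e': [0/1 + 1/4*0/1, 0/1 + 1/4*1/2) = [0/1, 1/8)
  'a': [0/1 + 1/4*1/2, 0/1 + 1/4*5/6) = [1/8, 5/24)
  'd': [0/1 + 1/4*5/6, 0/1 + 1/4*1/1) = [5/24, 1/4) <- contains code 11/48
  emit 'd', narrow to [5/24, 1/4)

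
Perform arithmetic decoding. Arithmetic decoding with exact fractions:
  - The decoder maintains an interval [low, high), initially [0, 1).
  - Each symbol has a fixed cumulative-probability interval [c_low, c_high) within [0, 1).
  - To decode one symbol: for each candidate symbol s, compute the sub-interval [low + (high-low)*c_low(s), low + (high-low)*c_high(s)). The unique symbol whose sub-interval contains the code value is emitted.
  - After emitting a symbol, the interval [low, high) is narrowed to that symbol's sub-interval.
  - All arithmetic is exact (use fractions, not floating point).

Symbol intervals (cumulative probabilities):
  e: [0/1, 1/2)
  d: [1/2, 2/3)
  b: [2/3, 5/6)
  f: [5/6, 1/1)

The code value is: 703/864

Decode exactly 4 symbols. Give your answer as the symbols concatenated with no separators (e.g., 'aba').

Answer: bfed

Derivation:
Step 1: interval [0/1, 1/1), width = 1/1 - 0/1 = 1/1
  'e': [0/1 + 1/1*0/1, 0/1 + 1/1*1/2) = [0/1, 1/2)
  'd': [0/1 + 1/1*1/2, 0/1 + 1/1*2/3) = [1/2, 2/3)
  'b': [0/1 + 1/1*2/3, 0/1 + 1/1*5/6) = [2/3, 5/6) <- contains code 703/864
  'f': [0/1 + 1/1*5/6, 0/1 + 1/1*1/1) = [5/6, 1/1)
  emit 'b', narrow to [2/3, 5/6)
Step 2: interval [2/3, 5/6), width = 5/6 - 2/3 = 1/6
  'e': [2/3 + 1/6*0/1, 2/3 + 1/6*1/2) = [2/3, 3/4)
  'd': [2/3 + 1/6*1/2, 2/3 + 1/6*2/3) = [3/4, 7/9)
  'b': [2/3 + 1/6*2/3, 2/3 + 1/6*5/6) = [7/9, 29/36)
  'f': [2/3 + 1/6*5/6, 2/3 + 1/6*1/1) = [29/36, 5/6) <- contains code 703/864
  emit 'f', narrow to [29/36, 5/6)
Step 3: interval [29/36, 5/6), width = 5/6 - 29/36 = 1/36
  'e': [29/36 + 1/36*0/1, 29/36 + 1/36*1/2) = [29/36, 59/72) <- contains code 703/864
  'd': [29/36 + 1/36*1/2, 29/36 + 1/36*2/3) = [59/72, 89/108)
  'b': [29/36 + 1/36*2/3, 29/36 + 1/36*5/6) = [89/108, 179/216)
  'f': [29/36 + 1/36*5/6, 29/36 + 1/36*1/1) = [179/216, 5/6)
  emit 'e', narrow to [29/36, 59/72)
Step 4: interval [29/36, 59/72), width = 59/72 - 29/36 = 1/72
  'e': [29/36 + 1/72*0/1, 29/36 + 1/72*1/2) = [29/36, 13/16)
  'd': [29/36 + 1/72*1/2, 29/36 + 1/72*2/3) = [13/16, 22/27) <- contains code 703/864
  'b': [29/36 + 1/72*2/3, 29/36 + 1/72*5/6) = [22/27, 353/432)
  'f': [29/36 + 1/72*5/6, 29/36 + 1/72*1/1) = [353/432, 59/72)
  emit 'd', narrow to [13/16, 22/27)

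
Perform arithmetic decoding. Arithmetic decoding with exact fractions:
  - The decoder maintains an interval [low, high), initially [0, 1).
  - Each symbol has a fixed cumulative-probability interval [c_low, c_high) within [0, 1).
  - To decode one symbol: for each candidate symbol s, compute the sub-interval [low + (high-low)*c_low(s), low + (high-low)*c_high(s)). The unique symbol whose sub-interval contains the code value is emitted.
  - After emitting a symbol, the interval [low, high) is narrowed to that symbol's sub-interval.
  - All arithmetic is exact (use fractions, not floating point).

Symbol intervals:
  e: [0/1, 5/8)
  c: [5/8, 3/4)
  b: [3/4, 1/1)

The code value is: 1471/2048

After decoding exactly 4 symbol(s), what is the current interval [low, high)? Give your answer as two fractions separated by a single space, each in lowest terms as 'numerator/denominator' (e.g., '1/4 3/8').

Step 1: interval [0/1, 1/1), width = 1/1 - 0/1 = 1/1
  'e': [0/1 + 1/1*0/1, 0/1 + 1/1*5/8) = [0/1, 5/8)
  'c': [0/1 + 1/1*5/8, 0/1 + 1/1*3/4) = [5/8, 3/4) <- contains code 1471/2048
  'b': [0/1 + 1/1*3/4, 0/1 + 1/1*1/1) = [3/4, 1/1)
  emit 'c', narrow to [5/8, 3/4)
Step 2: interval [5/8, 3/4), width = 3/4 - 5/8 = 1/8
  'e': [5/8 + 1/8*0/1, 5/8 + 1/8*5/8) = [5/8, 45/64)
  'c': [5/8 + 1/8*5/8, 5/8 + 1/8*3/4) = [45/64, 23/32) <- contains code 1471/2048
  'b': [5/8 + 1/8*3/4, 5/8 + 1/8*1/1) = [23/32, 3/4)
  emit 'c', narrow to [45/64, 23/32)
Step 3: interval [45/64, 23/32), width = 23/32 - 45/64 = 1/64
  'e': [45/64 + 1/64*0/1, 45/64 + 1/64*5/8) = [45/64, 365/512)
  'c': [45/64 + 1/64*5/8, 45/64 + 1/64*3/4) = [365/512, 183/256)
  'b': [45/64 + 1/64*3/4, 45/64 + 1/64*1/1) = [183/256, 23/32) <- contains code 1471/2048
  emit 'b', narrow to [183/256, 23/32)
Step 4: interval [183/256, 23/32), width = 23/32 - 183/256 = 1/256
  'e': [183/256 + 1/256*0/1, 183/256 + 1/256*5/8) = [183/256, 1469/2048)
  'c': [183/256 + 1/256*5/8, 183/256 + 1/256*3/4) = [1469/2048, 735/1024)
  'b': [183/256 + 1/256*3/4, 183/256 + 1/256*1/1) = [735/1024, 23/32) <- contains code 1471/2048
  emit 'b', narrow to [735/1024, 23/32)

Answer: 735/1024 23/32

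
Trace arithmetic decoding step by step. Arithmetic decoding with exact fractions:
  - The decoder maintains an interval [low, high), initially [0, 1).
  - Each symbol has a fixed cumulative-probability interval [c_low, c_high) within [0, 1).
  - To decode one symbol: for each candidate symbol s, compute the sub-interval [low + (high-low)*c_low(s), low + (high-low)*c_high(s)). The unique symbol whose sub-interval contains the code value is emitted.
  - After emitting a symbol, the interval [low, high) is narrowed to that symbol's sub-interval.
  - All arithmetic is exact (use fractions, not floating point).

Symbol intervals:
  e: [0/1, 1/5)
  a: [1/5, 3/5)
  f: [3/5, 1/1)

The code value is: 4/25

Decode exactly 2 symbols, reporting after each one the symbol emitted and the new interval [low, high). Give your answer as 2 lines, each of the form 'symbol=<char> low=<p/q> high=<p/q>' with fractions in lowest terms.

Answer: symbol=e low=0/1 high=1/5
symbol=f low=3/25 high=1/5

Derivation:
Step 1: interval [0/1, 1/1), width = 1/1 - 0/1 = 1/1
  'e': [0/1 + 1/1*0/1, 0/1 + 1/1*1/5) = [0/1, 1/5) <- contains code 4/25
  'a': [0/1 + 1/1*1/5, 0/1 + 1/1*3/5) = [1/5, 3/5)
  'f': [0/1 + 1/1*3/5, 0/1 + 1/1*1/1) = [3/5, 1/1)
  emit 'e', narrow to [0/1, 1/5)
Step 2: interval [0/1, 1/5), width = 1/5 - 0/1 = 1/5
  'e': [0/1 + 1/5*0/1, 0/1 + 1/5*1/5) = [0/1, 1/25)
  'a': [0/1 + 1/5*1/5, 0/1 + 1/5*3/5) = [1/25, 3/25)
  'f': [0/1 + 1/5*3/5, 0/1 + 1/5*1/1) = [3/25, 1/5) <- contains code 4/25
  emit 'f', narrow to [3/25, 1/5)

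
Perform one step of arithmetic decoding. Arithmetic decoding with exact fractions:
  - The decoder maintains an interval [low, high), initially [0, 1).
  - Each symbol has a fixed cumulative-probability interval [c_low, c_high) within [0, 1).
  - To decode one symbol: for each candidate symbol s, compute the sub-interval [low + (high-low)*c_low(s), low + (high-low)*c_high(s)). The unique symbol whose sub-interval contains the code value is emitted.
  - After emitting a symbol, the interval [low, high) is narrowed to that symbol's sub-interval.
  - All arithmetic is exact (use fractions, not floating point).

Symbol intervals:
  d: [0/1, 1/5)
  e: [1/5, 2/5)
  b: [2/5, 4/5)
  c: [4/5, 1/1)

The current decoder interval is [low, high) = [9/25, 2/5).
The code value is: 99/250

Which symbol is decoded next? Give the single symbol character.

Answer: c

Derivation:
Interval width = high − low = 2/5 − 9/25 = 1/25
Scaled code = (code − low) / width = (99/250 − 9/25) / 1/25 = 9/10
  d: [0/1, 1/5) 
  e: [1/5, 2/5) 
  b: [2/5, 4/5) 
  c: [4/5, 1/1) ← scaled code falls here ✓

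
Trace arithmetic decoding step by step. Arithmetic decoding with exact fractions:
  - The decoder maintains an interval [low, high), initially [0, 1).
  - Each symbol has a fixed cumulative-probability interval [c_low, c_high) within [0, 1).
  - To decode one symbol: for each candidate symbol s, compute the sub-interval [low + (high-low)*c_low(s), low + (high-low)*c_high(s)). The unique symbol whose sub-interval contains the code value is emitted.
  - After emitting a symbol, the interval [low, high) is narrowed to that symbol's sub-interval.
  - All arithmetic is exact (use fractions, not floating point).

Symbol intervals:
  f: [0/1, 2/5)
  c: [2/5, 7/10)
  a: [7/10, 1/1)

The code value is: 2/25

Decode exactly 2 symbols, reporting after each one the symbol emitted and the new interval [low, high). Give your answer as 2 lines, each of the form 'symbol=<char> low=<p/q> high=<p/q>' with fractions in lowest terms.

Step 1: interval [0/1, 1/1), width = 1/1 - 0/1 = 1/1
  'f': [0/1 + 1/1*0/1, 0/1 + 1/1*2/5) = [0/1, 2/5) <- contains code 2/25
  'c': [0/1 + 1/1*2/5, 0/1 + 1/1*7/10) = [2/5, 7/10)
  'a': [0/1 + 1/1*7/10, 0/1 + 1/1*1/1) = [7/10, 1/1)
  emit 'f', narrow to [0/1, 2/5)
Step 2: interval [0/1, 2/5), width = 2/5 - 0/1 = 2/5
  'f': [0/1 + 2/5*0/1, 0/1 + 2/5*2/5) = [0/1, 4/25) <- contains code 2/25
  'c': [0/1 + 2/5*2/5, 0/1 + 2/5*7/10) = [4/25, 7/25)
  'a': [0/1 + 2/5*7/10, 0/1 + 2/5*1/1) = [7/25, 2/5)
  emit 'f', narrow to [0/1, 4/25)

Answer: symbol=f low=0/1 high=2/5
symbol=f low=0/1 high=4/25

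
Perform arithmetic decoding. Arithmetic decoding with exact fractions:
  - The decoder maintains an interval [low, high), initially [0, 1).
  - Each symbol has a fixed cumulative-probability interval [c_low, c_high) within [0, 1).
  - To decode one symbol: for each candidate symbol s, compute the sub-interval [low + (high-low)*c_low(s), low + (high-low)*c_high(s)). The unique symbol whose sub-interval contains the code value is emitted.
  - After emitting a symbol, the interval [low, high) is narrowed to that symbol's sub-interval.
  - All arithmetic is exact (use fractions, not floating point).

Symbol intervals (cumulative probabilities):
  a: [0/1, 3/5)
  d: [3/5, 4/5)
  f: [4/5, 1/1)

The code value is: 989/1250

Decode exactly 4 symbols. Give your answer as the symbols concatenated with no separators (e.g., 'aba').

Answer: dfdf

Derivation:
Step 1: interval [0/1, 1/1), width = 1/1 - 0/1 = 1/1
  'a': [0/1 + 1/1*0/1, 0/1 + 1/1*3/5) = [0/1, 3/5)
  'd': [0/1 + 1/1*3/5, 0/1 + 1/1*4/5) = [3/5, 4/5) <- contains code 989/1250
  'f': [0/1 + 1/1*4/5, 0/1 + 1/1*1/1) = [4/5, 1/1)
  emit 'd', narrow to [3/5, 4/5)
Step 2: interval [3/5, 4/5), width = 4/5 - 3/5 = 1/5
  'a': [3/5 + 1/5*0/1, 3/5 + 1/5*3/5) = [3/5, 18/25)
  'd': [3/5 + 1/5*3/5, 3/5 + 1/5*4/5) = [18/25, 19/25)
  'f': [3/5 + 1/5*4/5, 3/5 + 1/5*1/1) = [19/25, 4/5) <- contains code 989/1250
  emit 'f', narrow to [19/25, 4/5)
Step 3: interval [19/25, 4/5), width = 4/5 - 19/25 = 1/25
  'a': [19/25 + 1/25*0/1, 19/25 + 1/25*3/5) = [19/25, 98/125)
  'd': [19/25 + 1/25*3/5, 19/25 + 1/25*4/5) = [98/125, 99/125) <- contains code 989/1250
  'f': [19/25 + 1/25*4/5, 19/25 + 1/25*1/1) = [99/125, 4/5)
  emit 'd', narrow to [98/125, 99/125)
Step 4: interval [98/125, 99/125), width = 99/125 - 98/125 = 1/125
  'a': [98/125 + 1/125*0/1, 98/125 + 1/125*3/5) = [98/125, 493/625)
  'd': [98/125 + 1/125*3/5, 98/125 + 1/125*4/5) = [493/625, 494/625)
  'f': [98/125 + 1/125*4/5, 98/125 + 1/125*1/1) = [494/625, 99/125) <- contains code 989/1250
  emit 'f', narrow to [494/625, 99/125)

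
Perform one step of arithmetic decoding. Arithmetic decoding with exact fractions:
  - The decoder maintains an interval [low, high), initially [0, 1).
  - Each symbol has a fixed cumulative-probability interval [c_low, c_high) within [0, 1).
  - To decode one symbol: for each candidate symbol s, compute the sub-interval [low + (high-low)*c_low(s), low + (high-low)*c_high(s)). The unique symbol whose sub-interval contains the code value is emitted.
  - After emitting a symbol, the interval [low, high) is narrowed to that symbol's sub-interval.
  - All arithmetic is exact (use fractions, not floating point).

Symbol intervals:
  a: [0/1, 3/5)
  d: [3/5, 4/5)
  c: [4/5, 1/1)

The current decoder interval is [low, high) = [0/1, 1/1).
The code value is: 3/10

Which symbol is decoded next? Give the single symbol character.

Interval width = high − low = 1/1 − 0/1 = 1/1
Scaled code = (code − low) / width = (3/10 − 0/1) / 1/1 = 3/10
  a: [0/1, 3/5) ← scaled code falls here ✓
  d: [3/5, 4/5) 
  c: [4/5, 1/1) 

Answer: a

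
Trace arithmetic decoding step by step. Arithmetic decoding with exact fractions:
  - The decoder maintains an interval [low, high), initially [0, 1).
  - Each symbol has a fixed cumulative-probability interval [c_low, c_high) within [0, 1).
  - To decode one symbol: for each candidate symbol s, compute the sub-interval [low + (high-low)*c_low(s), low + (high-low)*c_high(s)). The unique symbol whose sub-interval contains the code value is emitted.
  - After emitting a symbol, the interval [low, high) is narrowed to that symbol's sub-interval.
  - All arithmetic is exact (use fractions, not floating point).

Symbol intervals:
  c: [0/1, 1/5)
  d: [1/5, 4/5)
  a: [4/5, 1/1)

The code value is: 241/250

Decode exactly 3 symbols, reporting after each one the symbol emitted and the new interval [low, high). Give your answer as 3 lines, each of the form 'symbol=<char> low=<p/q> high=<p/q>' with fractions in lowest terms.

Answer: symbol=a low=4/5 high=1/1
symbol=a low=24/25 high=1/1
symbol=c low=24/25 high=121/125

Derivation:
Step 1: interval [0/1, 1/1), width = 1/1 - 0/1 = 1/1
  'c': [0/1 + 1/1*0/1, 0/1 + 1/1*1/5) = [0/1, 1/5)
  'd': [0/1 + 1/1*1/5, 0/1 + 1/1*4/5) = [1/5, 4/5)
  'a': [0/1 + 1/1*4/5, 0/1 + 1/1*1/1) = [4/5, 1/1) <- contains code 241/250
  emit 'a', narrow to [4/5, 1/1)
Step 2: interval [4/5, 1/1), width = 1/1 - 4/5 = 1/5
  'c': [4/5 + 1/5*0/1, 4/5 + 1/5*1/5) = [4/5, 21/25)
  'd': [4/5 + 1/5*1/5, 4/5 + 1/5*4/5) = [21/25, 24/25)
  'a': [4/5 + 1/5*4/5, 4/5 + 1/5*1/1) = [24/25, 1/1) <- contains code 241/250
  emit 'a', narrow to [24/25, 1/1)
Step 3: interval [24/25, 1/1), width = 1/1 - 24/25 = 1/25
  'c': [24/25 + 1/25*0/1, 24/25 + 1/25*1/5) = [24/25, 121/125) <- contains code 241/250
  'd': [24/25 + 1/25*1/5, 24/25 + 1/25*4/5) = [121/125, 124/125)
  'a': [24/25 + 1/25*4/5, 24/25 + 1/25*1/1) = [124/125, 1/1)
  emit 'c', narrow to [24/25, 121/125)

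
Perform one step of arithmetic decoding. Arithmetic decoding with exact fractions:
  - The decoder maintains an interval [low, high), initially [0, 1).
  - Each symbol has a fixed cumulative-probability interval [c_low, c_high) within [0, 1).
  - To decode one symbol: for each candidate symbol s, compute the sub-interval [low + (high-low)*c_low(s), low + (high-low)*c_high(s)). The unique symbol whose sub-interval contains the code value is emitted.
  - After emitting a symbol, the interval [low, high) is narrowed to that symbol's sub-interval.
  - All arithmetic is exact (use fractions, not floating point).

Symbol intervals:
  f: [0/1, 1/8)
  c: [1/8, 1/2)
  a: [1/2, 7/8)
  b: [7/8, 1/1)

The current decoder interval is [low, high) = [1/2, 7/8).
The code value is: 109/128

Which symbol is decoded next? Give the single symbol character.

Answer: b

Derivation:
Interval width = high − low = 7/8 − 1/2 = 3/8
Scaled code = (code − low) / width = (109/128 − 1/2) / 3/8 = 15/16
  f: [0/1, 1/8) 
  c: [1/8, 1/2) 
  a: [1/2, 7/8) 
  b: [7/8, 1/1) ← scaled code falls here ✓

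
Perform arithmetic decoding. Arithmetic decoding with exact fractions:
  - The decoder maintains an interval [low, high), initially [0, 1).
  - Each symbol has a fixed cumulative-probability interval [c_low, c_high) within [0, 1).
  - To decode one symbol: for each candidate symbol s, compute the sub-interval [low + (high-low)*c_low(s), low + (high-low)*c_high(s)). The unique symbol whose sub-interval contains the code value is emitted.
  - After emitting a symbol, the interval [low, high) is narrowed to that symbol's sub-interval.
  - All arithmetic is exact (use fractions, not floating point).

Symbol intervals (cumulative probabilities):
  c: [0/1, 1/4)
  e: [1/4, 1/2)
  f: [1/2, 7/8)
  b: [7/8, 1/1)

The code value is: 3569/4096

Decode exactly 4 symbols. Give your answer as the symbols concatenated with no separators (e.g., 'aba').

Answer: fbbe

Derivation:
Step 1: interval [0/1, 1/1), width = 1/1 - 0/1 = 1/1
  'c': [0/1 + 1/1*0/1, 0/1 + 1/1*1/4) = [0/1, 1/4)
  'e': [0/1 + 1/1*1/4, 0/1 + 1/1*1/2) = [1/4, 1/2)
  'f': [0/1 + 1/1*1/2, 0/1 + 1/1*7/8) = [1/2, 7/8) <- contains code 3569/4096
  'b': [0/1 + 1/1*7/8, 0/1 + 1/1*1/1) = [7/8, 1/1)
  emit 'f', narrow to [1/2, 7/8)
Step 2: interval [1/2, 7/8), width = 7/8 - 1/2 = 3/8
  'c': [1/2 + 3/8*0/1, 1/2 + 3/8*1/4) = [1/2, 19/32)
  'e': [1/2 + 3/8*1/4, 1/2 + 3/8*1/2) = [19/32, 11/16)
  'f': [1/2 + 3/8*1/2, 1/2 + 3/8*7/8) = [11/16, 53/64)
  'b': [1/2 + 3/8*7/8, 1/2 + 3/8*1/1) = [53/64, 7/8) <- contains code 3569/4096
  emit 'b', narrow to [53/64, 7/8)
Step 3: interval [53/64, 7/8), width = 7/8 - 53/64 = 3/64
  'c': [53/64 + 3/64*0/1, 53/64 + 3/64*1/4) = [53/64, 215/256)
  'e': [53/64 + 3/64*1/4, 53/64 + 3/64*1/2) = [215/256, 109/128)
  'f': [53/64 + 3/64*1/2, 53/64 + 3/64*7/8) = [109/128, 445/512)
  'b': [53/64 + 3/64*7/8, 53/64 + 3/64*1/1) = [445/512, 7/8) <- contains code 3569/4096
  emit 'b', narrow to [445/512, 7/8)
Step 4: interval [445/512, 7/8), width = 7/8 - 445/512 = 3/512
  'c': [445/512 + 3/512*0/1, 445/512 + 3/512*1/4) = [445/512, 1783/2048)
  'e': [445/512 + 3/512*1/4, 445/512 + 3/512*1/2) = [1783/2048, 893/1024) <- contains code 3569/4096
  'f': [445/512 + 3/512*1/2, 445/512 + 3/512*7/8) = [893/1024, 3581/4096)
  'b': [445/512 + 3/512*7/8, 445/512 + 3/512*1/1) = [3581/4096, 7/8)
  emit 'e', narrow to [1783/2048, 893/1024)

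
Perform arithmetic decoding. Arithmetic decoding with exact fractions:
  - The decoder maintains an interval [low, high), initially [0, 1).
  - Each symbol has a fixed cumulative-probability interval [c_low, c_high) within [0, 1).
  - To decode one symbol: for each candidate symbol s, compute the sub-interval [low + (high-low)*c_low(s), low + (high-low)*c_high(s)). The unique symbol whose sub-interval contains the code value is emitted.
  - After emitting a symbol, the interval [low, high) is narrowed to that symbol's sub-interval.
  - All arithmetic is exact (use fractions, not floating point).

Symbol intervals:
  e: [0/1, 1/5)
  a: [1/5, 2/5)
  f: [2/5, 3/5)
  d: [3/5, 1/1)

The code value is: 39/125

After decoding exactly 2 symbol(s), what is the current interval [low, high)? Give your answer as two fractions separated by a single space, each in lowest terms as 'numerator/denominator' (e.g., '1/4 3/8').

Step 1: interval [0/1, 1/1), width = 1/1 - 0/1 = 1/1
  'e': [0/1 + 1/1*0/1, 0/1 + 1/1*1/5) = [0/1, 1/5)
  'a': [0/1 + 1/1*1/5, 0/1 + 1/1*2/5) = [1/5, 2/5) <- contains code 39/125
  'f': [0/1 + 1/1*2/5, 0/1 + 1/1*3/5) = [2/5, 3/5)
  'd': [0/1 + 1/1*3/5, 0/1 + 1/1*1/1) = [3/5, 1/1)
  emit 'a', narrow to [1/5, 2/5)
Step 2: interval [1/5, 2/5), width = 2/5 - 1/5 = 1/5
  'e': [1/5 + 1/5*0/1, 1/5 + 1/5*1/5) = [1/5, 6/25)
  'a': [1/5 + 1/5*1/5, 1/5 + 1/5*2/5) = [6/25, 7/25)
  'f': [1/5 + 1/5*2/5, 1/5 + 1/5*3/5) = [7/25, 8/25) <- contains code 39/125
  'd': [1/5 + 1/5*3/5, 1/5 + 1/5*1/1) = [8/25, 2/5)
  emit 'f', narrow to [7/25, 8/25)

Answer: 7/25 8/25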